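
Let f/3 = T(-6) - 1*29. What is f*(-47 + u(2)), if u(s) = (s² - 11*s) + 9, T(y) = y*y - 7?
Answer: 0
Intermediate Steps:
T(y) = -7 + y² (T(y) = y² - 7 = -7 + y²)
f = 0 (f = 3*((-7 + (-6)²) - 1*29) = 3*((-7 + 36) - 29) = 3*(29 - 29) = 3*0 = 0)
u(s) = 9 + s² - 11*s
f*(-47 + u(2)) = 0*(-47 + (9 + 2² - 11*2)) = 0*(-47 + (9 + 4 - 22)) = 0*(-47 - 9) = 0*(-56) = 0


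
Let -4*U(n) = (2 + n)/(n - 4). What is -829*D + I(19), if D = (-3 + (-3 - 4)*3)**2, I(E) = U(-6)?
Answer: -4775041/10 ≈ -4.7750e+5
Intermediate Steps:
U(n) = -(2 + n)/(4*(-4 + n)) (U(n) = -(2 + n)/(4*(n - 4)) = -(2 + n)/(4*(-4 + n)))
I(E) = -1/10 (I(E) = (-2 - 1*(-6))/(4*(-4 - 6)) = (1/4)*(-2 + 6)/(-10) = (1/4)*(-1/10)*4 = -1/10)
D = 576 (D = (-3 - 7*3)**2 = (-3 - 21)**2 = (-24)**2 = 576)
-829*D + I(19) = -829*576 - 1/10 = -477504 - 1/10 = -4775041/10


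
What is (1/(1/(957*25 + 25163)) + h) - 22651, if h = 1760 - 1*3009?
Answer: 25188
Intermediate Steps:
h = -1249 (h = 1760 - 3009 = -1249)
(1/(1/(957*25 + 25163)) + h) - 22651 = (1/(1/(957*25 + 25163)) - 1249) - 22651 = (1/(1/(23925 + 25163)) - 1249) - 22651 = (1/(1/49088) - 1249) - 22651 = (49088 - 1249) - 22651 = 47839 - 22651 = 25188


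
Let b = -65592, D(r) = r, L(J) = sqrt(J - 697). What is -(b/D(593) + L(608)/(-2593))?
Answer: 65592/593 + I*sqrt(89)/2593 ≈ 110.61 + 0.0036382*I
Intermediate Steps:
L(J) = sqrt(-697 + J)
-(b/D(593) + L(608)/(-2593)) = -(-65592/593 + sqrt(-697 + 608)/(-2593)) = -(-65592*1/593 + sqrt(-89)*(-1/2593)) = -(-65592/593 + (I*sqrt(89))*(-1/2593)) = -(-65592/593 - I*sqrt(89)/2593) = 65592/593 + I*sqrt(89)/2593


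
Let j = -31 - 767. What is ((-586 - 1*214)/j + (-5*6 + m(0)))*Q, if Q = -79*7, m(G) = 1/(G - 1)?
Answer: 945551/57 ≈ 16589.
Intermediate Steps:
m(G) = 1/(-1 + G)
Q = -553
j = -798
((-586 - 1*214)/j + (-5*6 + m(0)))*Q = ((-586 - 1*214)/(-798) + (-5*6 + 1/(-1 + 0)))*(-553) = ((-586 - 214)*(-1/798) + (-30 + 1/(-1)))*(-553) = (-800*(-1/798) + (-30 - 1))*(-553) = (400/399 - 31)*(-553) = -11969/399*(-553) = 945551/57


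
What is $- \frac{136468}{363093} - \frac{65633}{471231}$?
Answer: $- \frac{29379611659}{57033559161} \approx -0.51513$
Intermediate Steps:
$- \frac{136468}{363093} - \frac{65633}{471231} = - \frac{29379611659}{57033559161}$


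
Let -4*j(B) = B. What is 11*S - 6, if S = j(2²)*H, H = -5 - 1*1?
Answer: 60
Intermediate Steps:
j(B) = -B/4
H = -6 (H = -5 - 1 = -6)
S = 6 (S = -¼*2²*(-6) = -¼*4*(-6) = -1*(-6) = 6)
11*S - 6 = 11*6 - 6 = 66 - 6 = 60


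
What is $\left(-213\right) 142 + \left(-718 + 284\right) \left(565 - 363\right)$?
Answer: $-117914$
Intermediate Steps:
$\left(-213\right) 142 + \left(-718 + 284\right) \left(565 - 363\right) = -30246 - 87668 = -117914$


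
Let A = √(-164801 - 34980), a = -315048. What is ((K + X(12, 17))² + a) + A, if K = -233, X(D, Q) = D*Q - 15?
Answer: -313112 + 83*I*√29 ≈ -3.1311e+5 + 446.97*I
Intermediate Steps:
X(D, Q) = -15 + D*Q
A = 83*I*√29 (A = √(-199781) = 83*I*√29 ≈ 446.97*I)
((K + X(12, 17))² + a) + A = ((-233 + (-15 + 12*17))² - 315048) + 83*I*√29 = ((-233 + (-15 + 204))² - 315048) + 83*I*√29 = ((-233 + 189)² - 315048) + 83*I*√29 = ((-44)² - 315048) + 83*I*√29 = (1936 - 315048) + 83*I*√29 = -313112 + 83*I*√29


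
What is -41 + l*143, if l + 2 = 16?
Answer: 1961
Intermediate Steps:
l = 14 (l = -2 + 16 = 14)
-41 + l*143 = -41 + 14*143 = -41 + 2002 = 1961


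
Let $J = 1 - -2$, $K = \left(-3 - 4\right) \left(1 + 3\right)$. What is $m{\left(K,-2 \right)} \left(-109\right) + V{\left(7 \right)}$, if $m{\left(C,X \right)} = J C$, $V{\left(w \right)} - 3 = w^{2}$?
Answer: $9208$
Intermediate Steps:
$V{\left(w \right)} = 3 + w^{2}$
$K = -28$ ($K = \left(-7\right) 4 = -28$)
$J = 3$ ($J = 1 + 2 = 3$)
$m{\left(C,X \right)} = 3 C$
$m{\left(K,-2 \right)} \left(-109\right) + V{\left(7 \right)} = 3 \left(-28\right) \left(-109\right) + \left(3 + 7^{2}\right) = \left(-84\right) \left(-109\right) + \left(3 + 49\right) = 9156 + 52 = 9208$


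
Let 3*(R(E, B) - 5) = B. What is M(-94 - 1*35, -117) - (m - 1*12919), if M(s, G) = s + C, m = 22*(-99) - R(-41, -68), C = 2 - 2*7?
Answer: 44815/3 ≈ 14938.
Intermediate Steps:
R(E, B) = 5 + B/3
C = -12 (C = 2 - 14 = -12)
m = -6481/3 (m = 22*(-99) - (5 + (1/3)*(-68)) = -2178 - (5 - 68/3) = -2178 - 1*(-53/3) = -2178 + 53/3 = -6481/3 ≈ -2160.3)
M(s, G) = -12 + s (M(s, G) = s - 12 = -12 + s)
M(-94 - 1*35, -117) - (m - 1*12919) = (-12 + (-94 - 1*35)) - (-6481/3 - 1*12919) = (-12 + (-94 - 35)) - (-6481/3 - 12919) = (-12 - 129) - 1*(-45238/3) = -141 + 45238/3 = 44815/3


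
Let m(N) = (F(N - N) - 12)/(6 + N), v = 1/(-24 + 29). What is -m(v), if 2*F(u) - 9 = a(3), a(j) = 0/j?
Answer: 75/62 ≈ 1.2097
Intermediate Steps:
a(j) = 0
F(u) = 9/2 (F(u) = 9/2 + (½)*0 = 9/2 + 0 = 9/2)
v = ⅕ (v = 1/5 = ⅕ ≈ 0.20000)
m(N) = -15/(2*(6 + N)) (m(N) = (9/2 - 12)/(6 + N) = -15/(2*(6 + N)))
-m(v) = -(-15)/(12 + 2*(⅕)) = -(-15)/(12 + ⅖) = -(-15)/62/5 = -(-15)*5/62 = -1*(-75/62) = 75/62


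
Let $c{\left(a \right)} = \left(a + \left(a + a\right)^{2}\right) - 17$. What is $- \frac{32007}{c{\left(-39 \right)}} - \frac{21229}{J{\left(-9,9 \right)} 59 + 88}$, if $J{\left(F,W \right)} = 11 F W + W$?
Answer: $- \frac{767397619}{156577300} \approx -4.9011$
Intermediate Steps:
$J{\left(F,W \right)} = W + 11 F W$ ($J{\left(F,W \right)} = 11 F W + W = W + 11 F W$)
$c{\left(a \right)} = -17 + a + 4 a^{2}$ ($c{\left(a \right)} = \left(a + \left(2 a\right)^{2}\right) - 17 = \left(a + 4 a^{2}\right) - 17 = -17 + a + 4 a^{2}$)
$- \frac{32007}{c{\left(-39 \right)}} - \frac{21229}{J{\left(-9,9 \right)} 59 + 88} = - \frac{32007}{-17 - 39 + 4 \left(-39\right)^{2}} - \frac{21229}{9 \left(1 + 11 \left(-9\right)\right) 59 + 88} = - \frac{32007}{-17 - 39 + 4 \cdot 1521} - \frac{21229}{9 \left(1 - 99\right) 59 + 88} = - \frac{32007}{-17 - 39 + 6084} - \frac{21229}{9 \left(-98\right) 59 + 88} = - \frac{32007}{6028} - \frac{21229}{\left(-882\right) 59 + 88} = \left(-32007\right) \frac{1}{6028} - \frac{21229}{-52038 + 88} = - \frac{32007}{6028} - \frac{21229}{-51950} = - \frac{32007}{6028} - - \frac{21229}{51950} = - \frac{32007}{6028} + \frac{21229}{51950} = - \frac{767397619}{156577300}$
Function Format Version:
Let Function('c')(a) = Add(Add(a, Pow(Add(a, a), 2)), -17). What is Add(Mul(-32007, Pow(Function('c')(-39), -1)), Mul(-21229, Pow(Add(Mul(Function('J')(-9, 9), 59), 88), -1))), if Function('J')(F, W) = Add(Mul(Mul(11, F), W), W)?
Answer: Rational(-767397619, 156577300) ≈ -4.9011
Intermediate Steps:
Function('J')(F, W) = Add(W, Mul(11, F, W)) (Function('J')(F, W) = Add(Mul(11, F, W), W) = Add(W, Mul(11, F, W)))
Function('c')(a) = Add(-17, a, Mul(4, Pow(a, 2))) (Function('c')(a) = Add(Add(a, Pow(Mul(2, a), 2)), -17) = Add(Add(a, Mul(4, Pow(a, 2))), -17) = Add(-17, a, Mul(4, Pow(a, 2))))
Add(Mul(-32007, Pow(Function('c')(-39), -1)), Mul(-21229, Pow(Add(Mul(Function('J')(-9, 9), 59), 88), -1))) = Add(Mul(-32007, Pow(Add(-17, -39, Mul(4, Pow(-39, 2))), -1)), Mul(-21229, Pow(Add(Mul(Mul(9, Add(1, Mul(11, -9))), 59), 88), -1))) = Add(Mul(-32007, Pow(Add(-17, -39, Mul(4, 1521)), -1)), Mul(-21229, Pow(Add(Mul(Mul(9, Add(1, -99)), 59), 88), -1))) = Add(Mul(-32007, Pow(Add(-17, -39, 6084), -1)), Mul(-21229, Pow(Add(Mul(Mul(9, -98), 59), 88), -1))) = Add(Mul(-32007, Pow(6028, -1)), Mul(-21229, Pow(Add(Mul(-882, 59), 88), -1))) = Add(Mul(-32007, Rational(1, 6028)), Mul(-21229, Pow(Add(-52038, 88), -1))) = Add(Rational(-32007, 6028), Mul(-21229, Pow(-51950, -1))) = Add(Rational(-32007, 6028), Mul(-21229, Rational(-1, 51950))) = Add(Rational(-32007, 6028), Rational(21229, 51950)) = Rational(-767397619, 156577300)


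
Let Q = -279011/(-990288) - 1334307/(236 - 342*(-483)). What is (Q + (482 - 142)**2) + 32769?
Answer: 12151927542111005/81907710768 ≈ 1.4836e+5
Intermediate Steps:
Q = -637596826387/81907710768 (Q = -279011*(-1/990288) - 1334307/(236 + 165186) = 279011/990288 - 1334307/165422 = -637596826387/81907710768 ≈ -7.7843)
(Q + (482 - 142)**2) + 32769 = (-637596826387/81907710768 + (482 - 142)**2) + 32769 = (-637596826387/81907710768 + 340**2) + 32769 = (-637596826387/81907710768 + 115600) + 32769 = 9467893767954413/81907710768 + 32769 = 12151927542111005/81907710768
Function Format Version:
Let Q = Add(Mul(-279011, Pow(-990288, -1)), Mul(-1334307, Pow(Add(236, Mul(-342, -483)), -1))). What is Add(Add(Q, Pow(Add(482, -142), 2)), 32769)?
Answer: Rational(12151927542111005, 81907710768) ≈ 1.4836e+5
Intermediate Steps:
Q = Rational(-637596826387, 81907710768) (Q = Add(Mul(-279011, Rational(-1, 990288)), Mul(-1334307, Pow(Add(236, 165186), -1))) = Add(Rational(279011, 990288), Mul(-1334307, Pow(165422, -1))) = Add(Rational(279011, 990288), Mul(-1334307, Rational(1, 165422))) = Add(Rational(279011, 990288), Rational(-1334307, 165422)) = Rational(-637596826387, 81907710768) ≈ -7.7843)
Add(Add(Q, Pow(Add(482, -142), 2)), 32769) = Add(Add(Rational(-637596826387, 81907710768), Pow(Add(482, -142), 2)), 32769) = Add(Add(Rational(-637596826387, 81907710768), Pow(340, 2)), 32769) = Add(Add(Rational(-637596826387, 81907710768), 115600), 32769) = Add(Rational(9467893767954413, 81907710768), 32769) = Rational(12151927542111005, 81907710768)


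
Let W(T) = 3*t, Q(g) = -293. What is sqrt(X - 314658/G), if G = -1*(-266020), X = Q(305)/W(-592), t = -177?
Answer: I*sqrt(349765273506710)/23542770 ≈ 0.79438*I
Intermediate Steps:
W(T) = -531 (W(T) = 3*(-177) = -531)
X = 293/531 (X = -293/(-531) = -293*(-1/531) = 293/531 ≈ 0.55179)
G = 266020
sqrt(X - 314658/G) = sqrt(293/531 - 314658/266020) = sqrt(293/531 - 314658*1/266020) = sqrt(293/531 - 157329/133010) = sqrt(-44569769/70628310) = I*sqrt(349765273506710)/23542770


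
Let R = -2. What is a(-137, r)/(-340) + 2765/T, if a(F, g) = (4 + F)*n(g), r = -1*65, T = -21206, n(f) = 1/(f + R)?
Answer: -32903549/241536340 ≈ -0.13623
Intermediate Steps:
n(f) = 1/(-2 + f) (n(f) = 1/(f - 2) = 1/(-2 + f))
r = -65
a(F, g) = (4 + F)/(-2 + g)
a(-137, r)/(-340) + 2765/T = ((4 - 137)/(-2 - 65))/(-340) + 2765/(-21206) = (-133/(-67))*(-1/340) + 2765*(-1/21206) = -1/67*(-133)*(-1/340) - 2765/21206 = (133/67)*(-1/340) - 2765/21206 = -133/22780 - 2765/21206 = -32903549/241536340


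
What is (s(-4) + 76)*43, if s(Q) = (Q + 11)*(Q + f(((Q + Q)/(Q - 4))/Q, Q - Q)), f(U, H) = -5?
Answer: 559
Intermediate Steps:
s(Q) = (-5 + Q)*(11 + Q) (s(Q) = (Q + 11)*(Q - 5) = (11 + Q)*(-5 + Q) = (-5 + Q)*(11 + Q))
(s(-4) + 76)*43 = ((-55 + (-4)² + 6*(-4)) + 76)*43 = ((-55 + 16 - 24) + 76)*43 = (-63 + 76)*43 = 13*43 = 559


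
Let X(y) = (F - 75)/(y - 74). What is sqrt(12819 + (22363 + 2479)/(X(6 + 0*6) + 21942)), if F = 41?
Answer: sqrt(24690205633615)/43885 ≈ 113.23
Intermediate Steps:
X(y) = -34/(-74 + y) (X(y) = (41 - 75)/(y - 74) = -34/(-74 + y))
sqrt(12819 + (22363 + 2479)/(X(6 + 0*6) + 21942)) = sqrt(12819 + (22363 + 2479)/(-34/(-74 + (6 + 0*6)) + 21942)) = sqrt(12819 + 24842/(-34/(-74 + (6 + 0)) + 21942)) = sqrt(12819 + 24842/(-34/(-74 + 6) + 21942)) = sqrt(12819 + 24842/(-34/(-68) + 21942)) = sqrt(12819 + 24842/(-34*(-1/68) + 21942)) = sqrt(12819 + 24842/(1/2 + 21942)) = sqrt(12819 + 24842/(43885/2)) = sqrt(12819 + 24842*(2/43885)) = sqrt(12819 + 49684/43885) = sqrt(562611499/43885) = sqrt(24690205633615)/43885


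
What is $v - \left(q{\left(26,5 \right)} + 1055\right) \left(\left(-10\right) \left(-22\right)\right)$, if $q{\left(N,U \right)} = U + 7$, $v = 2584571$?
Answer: $2349831$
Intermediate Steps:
$q{\left(N,U \right)} = 7 + U$
$v - \left(q{\left(26,5 \right)} + 1055\right) \left(\left(-10\right) \left(-22\right)\right) = 2584571 - \left(\left(7 + 5\right) + 1055\right) \left(\left(-10\right) \left(-22\right)\right) = 2584571 - \left(12 + 1055\right) 220 = 2584571 - 1067 \cdot 220 = 2584571 - 234740 = 2349831$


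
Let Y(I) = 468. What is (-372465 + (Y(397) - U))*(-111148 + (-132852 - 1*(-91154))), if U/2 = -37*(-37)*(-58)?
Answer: 32585697278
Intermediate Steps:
U = -158804 (U = 2*(-37*(-37)*(-58)) = 2*(1369*(-58)) = 2*(-79402) = -158804)
(-372465 + (Y(397) - U))*(-111148 + (-132852 - 1*(-91154))) = (-372465 + (468 - 1*(-158804)))*(-111148 + (-132852 - 1*(-91154))) = (-372465 + (468 + 158804))*(-111148 + (-132852 + 91154)) = (-372465 + 159272)*(-111148 - 41698) = -213193*(-152846) = 32585697278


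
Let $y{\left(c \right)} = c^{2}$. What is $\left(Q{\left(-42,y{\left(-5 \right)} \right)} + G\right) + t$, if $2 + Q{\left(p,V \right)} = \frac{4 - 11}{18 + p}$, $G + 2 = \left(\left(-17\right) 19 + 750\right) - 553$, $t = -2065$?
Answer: $- \frac{52673}{24} \approx -2194.7$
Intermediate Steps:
$G = -128$ ($G = -2 + \left(\left(\left(-17\right) 19 + 750\right) - 553\right) = -2 + \left(\left(-323 + 750\right) - 553\right) = -2 + \left(427 - 553\right) = -2 - 126 = -128$)
$Q{\left(p,V \right)} = -2 - \frac{7}{18 + p}$ ($Q{\left(p,V \right)} = -2 + \frac{4 - 11}{18 + p} = -2 - \frac{7}{18 + p}$)
$\left(Q{\left(-42,y{\left(-5 \right)} \right)} + G\right) + t = \left(\frac{-43 - -84}{18 - 42} - 128\right) - 2065 = \left(\frac{-43 + 84}{-24} - 128\right) - 2065 = \left(\left(- \frac{1}{24}\right) 41 - 128\right) - 2065 = \left(- \frac{41}{24} - 128\right) - 2065 = - \frac{3113}{24} - 2065 = - \frac{52673}{24}$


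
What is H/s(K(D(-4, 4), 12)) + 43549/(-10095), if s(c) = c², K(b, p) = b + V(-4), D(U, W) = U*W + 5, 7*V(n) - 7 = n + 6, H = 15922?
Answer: 3837263167/23339640 ≈ 164.41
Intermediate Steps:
V(n) = 13/7 + n/7 (V(n) = 1 + (n + 6)/7 = 1 + (6 + n)/7 = 1 + (6/7 + n/7) = 13/7 + n/7)
D(U, W) = 5 + U*W
K(b, p) = 9/7 + b (K(b, p) = b + (13/7 + (⅐)*(-4)) = b + (13/7 - 4/7) = b + 9/7 = 9/7 + b)
H/s(K(D(-4, 4), 12)) + 43549/(-10095) = 15922/((9/7 + (5 - 4*4))²) + 43549/(-10095) = 15922/((9/7 + (5 - 16))²) + 43549*(-1/10095) = 15922/((9/7 - 11)²) - 43549/10095 = 15922/((-68/7)²) - 43549/10095 = 15922/(4624/49) - 43549/10095 = 15922*(49/4624) - 43549/10095 = 390089/2312 - 43549/10095 = 3837263167/23339640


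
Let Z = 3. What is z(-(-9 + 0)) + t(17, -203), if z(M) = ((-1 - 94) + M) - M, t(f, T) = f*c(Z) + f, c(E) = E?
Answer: -27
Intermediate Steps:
t(f, T) = 4*f (t(f, T) = f*3 + f = 3*f + f = 4*f)
z(M) = -95 (z(M) = (-95 + M) - M = -95)
z(-(-9 + 0)) + t(17, -203) = -95 + 4*17 = -95 + 68 = -27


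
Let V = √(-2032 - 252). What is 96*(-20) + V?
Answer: -1920 + 2*I*√571 ≈ -1920.0 + 47.791*I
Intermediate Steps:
V = 2*I*√571 (V = √(-2284) = 2*I*√571 ≈ 47.791*I)
96*(-20) + V = 96*(-20) + 2*I*√571 = -1920 + 2*I*√571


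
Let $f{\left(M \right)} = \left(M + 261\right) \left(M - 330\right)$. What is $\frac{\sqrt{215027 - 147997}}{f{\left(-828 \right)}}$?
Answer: $\frac{\sqrt{67030}}{656586} \approx 0.00039431$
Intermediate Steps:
$f{\left(M \right)} = \left(-330 + M\right) \left(261 + M\right)$ ($f{\left(M \right)} = \left(261 + M\right) \left(-330 + M\right) = \left(-330 + M\right) \left(261 + M\right)$)
$\frac{\sqrt{215027 - 147997}}{f{\left(-828 \right)}} = \frac{\sqrt{215027 - 147997}}{-86130 + \left(-828\right)^{2} - -57132} = \frac{\sqrt{67030}}{-86130 + 685584 + 57132} = \frac{\sqrt{67030}}{656586}$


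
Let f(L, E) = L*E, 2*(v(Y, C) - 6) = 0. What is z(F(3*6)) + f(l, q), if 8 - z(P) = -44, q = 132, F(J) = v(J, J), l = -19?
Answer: -2456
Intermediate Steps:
v(Y, C) = 6 (v(Y, C) = 6 + (½)*0 = 6 + 0 = 6)
F(J) = 6
f(L, E) = E*L
z(P) = 52 (z(P) = 8 - 1*(-44) = 8 + 44 = 52)
z(F(3*6)) + f(l, q) = 52 + 132*(-19) = 52 - 2508 = -2456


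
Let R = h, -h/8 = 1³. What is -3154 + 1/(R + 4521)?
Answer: -14234001/4513 ≈ -3154.0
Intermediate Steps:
h = -8 (h = -8*1³ = -8*1 = -8)
R = -8
-3154 + 1/(R + 4521) = -3154 + 1/(-8 + 4521) = -3154 + 1/4513 = -14234001/4513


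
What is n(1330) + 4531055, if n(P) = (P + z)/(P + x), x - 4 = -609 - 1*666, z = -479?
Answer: 267333096/59 ≈ 4.5311e+6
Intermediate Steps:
x = -1271 (x = 4 + (-609 - 1*666) = 4 + (-609 - 666) = 4 - 1275 = -1271)
n(P) = (-479 + P)/(-1271 + P) (n(P) = (P - 479)/(P - 1271) = (-479 + P)/(-1271 + P))
n(1330) + 4531055 = (-479 + 1330)/(-1271 + 1330) + 4531055 = 851/59 + 4531055 = 267333096/59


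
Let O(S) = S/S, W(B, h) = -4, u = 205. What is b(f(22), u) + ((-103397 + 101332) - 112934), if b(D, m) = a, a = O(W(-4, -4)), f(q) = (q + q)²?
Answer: -114998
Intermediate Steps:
f(q) = 4*q² (f(q) = (2*q)² = 4*q²)
O(S) = 1
a = 1
b(D, m) = 1
b(f(22), u) + ((-103397 + 101332) - 112934) = 1 + ((-103397 + 101332) - 112934) = 1 + (-2065 - 112934) = 1 - 114999 = -114998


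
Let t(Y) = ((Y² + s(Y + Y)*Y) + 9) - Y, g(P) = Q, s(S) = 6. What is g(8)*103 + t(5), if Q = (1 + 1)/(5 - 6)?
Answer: -147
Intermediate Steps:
Q = -2 (Q = 2/(-1) = 2*(-1) = -2)
g(P) = -2
t(Y) = 9 + Y² + 5*Y (t(Y) = ((Y² + 6*Y) + 9) - Y = (9 + Y² + 6*Y) - Y = 9 + Y² + 5*Y)
g(8)*103 + t(5) = -2*103 + (9 + 5² + 5*5) = -206 + (9 + 25 + 25) = -206 + 59 = -147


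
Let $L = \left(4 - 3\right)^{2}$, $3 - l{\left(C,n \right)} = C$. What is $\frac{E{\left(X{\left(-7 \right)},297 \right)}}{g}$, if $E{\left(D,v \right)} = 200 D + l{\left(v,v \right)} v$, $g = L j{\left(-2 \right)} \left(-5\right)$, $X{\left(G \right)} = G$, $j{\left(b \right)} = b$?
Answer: $- \frac{44359}{5} \approx -8871.8$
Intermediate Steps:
$l{\left(C,n \right)} = 3 - C$
$L = 1$ ($L = 1^{2} = 1$)
$g = 10$ ($g = 1 \left(-2\right) \left(-5\right) = \left(-2\right) \left(-5\right) = 10$)
$E{\left(D,v \right)} = 200 D + v \left(3 - v\right)$ ($E{\left(D,v \right)} = 200 D + \left(3 - v\right) v = 200 D + v \left(3 - v\right)$)
$\frac{E{\left(X{\left(-7 \right)},297 \right)}}{g} = \frac{200 \left(-7\right) - 297 \left(-3 + 297\right)}{10} = \left(-1400 - 297 \cdot 294\right) \frac{1}{10} = \left(-1400 - 87318\right) \frac{1}{10} = \left(-88718\right) \frac{1}{10} = - \frac{44359}{5}$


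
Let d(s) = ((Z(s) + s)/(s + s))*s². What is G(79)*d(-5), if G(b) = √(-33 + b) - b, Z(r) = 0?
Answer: -1975/2 + 25*√46/2 ≈ -902.72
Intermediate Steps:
d(s) = s²/2 (d(s) = ((0 + s)/(s + s))*s² = (s/((2*s)))*s² = (s*(1/(2*s)))*s² = s²/2)
G(79)*d(-5) = (√(-33 + 79) - 1*79)*((½)*(-5)²) = (√46 - 79)*((½)*25) = (-79 + √46)*(25/2) = -1975/2 + 25*√46/2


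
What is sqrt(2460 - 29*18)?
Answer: sqrt(1938) ≈ 44.023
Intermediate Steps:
sqrt(2460 - 29*18) = sqrt(2460 - 522) = sqrt(1938)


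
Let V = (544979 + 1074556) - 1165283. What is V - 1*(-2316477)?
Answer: 2770729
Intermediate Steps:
V = 454252 (V = 1619535 - 1165283 = 454252)
V - 1*(-2316477) = 454252 - 1*(-2316477) = 454252 + 2316477 = 2770729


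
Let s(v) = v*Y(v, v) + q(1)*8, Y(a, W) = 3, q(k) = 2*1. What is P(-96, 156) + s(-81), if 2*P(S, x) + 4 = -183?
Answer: -641/2 ≈ -320.50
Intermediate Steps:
q(k) = 2
P(S, x) = -187/2 (P(S, x) = -2 + (½)*(-183) = -2 - 183/2 = -187/2)
s(v) = 16 + 3*v (s(v) = v*3 + 2*8 = 3*v + 16 = 16 + 3*v)
P(-96, 156) + s(-81) = -187/2 + (16 + 3*(-81)) = -187/2 + (16 - 243) = -187/2 - 227 = -641/2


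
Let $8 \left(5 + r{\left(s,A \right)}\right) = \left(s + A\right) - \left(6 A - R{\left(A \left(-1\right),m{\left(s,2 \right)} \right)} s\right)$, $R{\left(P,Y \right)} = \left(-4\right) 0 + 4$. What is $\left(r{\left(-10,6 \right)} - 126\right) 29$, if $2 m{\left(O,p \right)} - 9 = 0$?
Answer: $-4089$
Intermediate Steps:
$m{\left(O,p \right)} = \frac{9}{2}$ ($m{\left(O,p \right)} = \frac{9}{2} + \frac{1}{2} \cdot 0 = \frac{9}{2} + 0 = \frac{9}{2}$)
$R{\left(P,Y \right)} = 4$ ($R{\left(P,Y \right)} = 0 + 4 = 4$)
$r{\left(s,A \right)} = -5 - \frac{5 A}{8} + \frac{5 s}{8}$ ($r{\left(s,A \right)} = -5 + \frac{\left(s + A\right) - \left(- 4 s + 6 A\right)}{8} = -5 + \frac{\left(A + s\right) - \left(- 4 s + 6 A\right)}{8} = -5 + \frac{- 5 A + 5 s}{8} = -5 - \left(- \frac{5 s}{8} + \frac{5 A}{8}\right) = -5 - \frac{5 A}{8} + \frac{5 s}{8}$)
$\left(r{\left(-10,6 \right)} - 126\right) 29 = \left(\left(-5 - \frac{15}{4} + \frac{5}{8} \left(-10\right)\right) - 126\right) 29 = \left(\left(-5 - \frac{15}{4} - \frac{25}{4}\right) - 126\right) 29 = \left(-15 - 126\right) 29 = \left(-141\right) 29 = -4089$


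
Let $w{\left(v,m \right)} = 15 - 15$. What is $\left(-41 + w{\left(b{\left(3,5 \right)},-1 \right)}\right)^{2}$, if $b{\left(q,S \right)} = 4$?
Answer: $1681$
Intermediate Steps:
$w{\left(v,m \right)} = 0$ ($w{\left(v,m \right)} = 15 - 15 = 0$)
$\left(-41 + w{\left(b{\left(3,5 \right)},-1 \right)}\right)^{2} = \left(-41 + 0\right)^{2} = \left(-41\right)^{2} = 1681$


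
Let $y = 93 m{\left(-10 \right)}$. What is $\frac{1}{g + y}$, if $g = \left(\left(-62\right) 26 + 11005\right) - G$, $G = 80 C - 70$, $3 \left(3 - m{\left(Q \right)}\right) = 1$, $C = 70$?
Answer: $\frac{1}{4111} \approx 0.00024325$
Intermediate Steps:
$m{\left(Q \right)} = \frac{8}{3}$ ($m{\left(Q \right)} = 3 - \frac{1}{3} = \frac{8}{3}$)
$G = 5530$ ($G = 80 \cdot 70 - 70 = 5600 - 70 = 5530$)
$g = 3863$ ($g = \left(\left(-62\right) 26 + 11005\right) - 5530 = \left(-1612 + 11005\right) - 5530 = 9393 - 5530 = 3863$)
$y = 248$ ($y = 93 \cdot \frac{8}{3} = 248$)
$\frac{1}{g + y} = \frac{1}{3863 + 248} = \frac{1}{4111}$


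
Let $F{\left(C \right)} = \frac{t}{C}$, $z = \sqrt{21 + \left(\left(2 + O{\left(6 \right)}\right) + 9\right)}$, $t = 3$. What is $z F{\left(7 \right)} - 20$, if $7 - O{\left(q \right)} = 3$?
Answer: $- \frac{122}{7} \approx -17.429$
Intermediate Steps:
$O{\left(q \right)} = 4$ ($O{\left(q \right)} = 7 - 3 = 4$)
$z = 6$ ($z = \sqrt{21 + \left(\left(2 + 4\right) + 9\right)} = \sqrt{21 + \left(6 + 9\right)} = \sqrt{21 + 15} = \sqrt{36} = 6$)
$F{\left(C \right)} = \frac{3}{C}$
$z F{\left(7 \right)} - 20 = 6 \cdot \frac{3}{7} - 20 = \frac{18}{7} - 20 = - \frac{122}{7}$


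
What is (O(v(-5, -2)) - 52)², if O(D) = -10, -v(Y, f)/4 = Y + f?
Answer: 3844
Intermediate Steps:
v(Y, f) = -4*Y - 4*f (v(Y, f) = -4*(Y + f) = -4*Y - 4*f)
(O(v(-5, -2)) - 52)² = (-10 - 52)² = (-62)² = 3844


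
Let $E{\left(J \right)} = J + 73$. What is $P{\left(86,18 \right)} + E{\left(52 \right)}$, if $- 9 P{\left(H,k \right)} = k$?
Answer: $123$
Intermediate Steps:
$P{\left(H,k \right)} = - \frac{k}{9}$
$E{\left(J \right)} = 73 + J$
$P{\left(86,18 \right)} + E{\left(52 \right)} = \left(- \frac{1}{9}\right) 18 + \left(73 + 52\right) = -2 + 125 = 123$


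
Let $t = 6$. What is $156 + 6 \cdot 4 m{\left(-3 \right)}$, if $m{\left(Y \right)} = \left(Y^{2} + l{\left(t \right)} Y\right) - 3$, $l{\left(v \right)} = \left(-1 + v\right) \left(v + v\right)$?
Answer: $-4020$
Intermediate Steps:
$l{\left(v \right)} = 2 v \left(-1 + v\right)$ ($l{\left(v \right)} = \left(-1 + v\right) 2 v = 2 v \left(-1 + v\right)$)
$m{\left(Y \right)} = -3 + Y^{2} + 60 Y$ ($m{\left(Y \right)} = \left(Y^{2} + 2 \cdot 6 \left(-1 + 6\right) Y\right) - 3 = \left(Y^{2} + 2 \cdot 6 \cdot 5 Y\right) - 3 = \left(Y^{2} + 60 Y\right) - 3 = -3 + Y^{2} + 60 Y$)
$156 + 6 \cdot 4 m{\left(-3 \right)} = 156 + 6 \cdot 4 \left(-3 + \left(-3\right)^{2} + 60 \left(-3\right)\right) = 156 + 24 \left(-3 + 9 - 180\right) = 156 + 24 \left(-174\right) = 156 - 4176 = -4020$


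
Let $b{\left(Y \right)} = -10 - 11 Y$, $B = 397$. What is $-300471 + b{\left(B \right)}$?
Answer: $-304848$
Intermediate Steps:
$-300471 + b{\left(B \right)} = -300471 - 4377 = -304848$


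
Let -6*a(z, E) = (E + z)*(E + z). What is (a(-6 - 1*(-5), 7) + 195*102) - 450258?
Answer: -430374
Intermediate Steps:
a(z, E) = -(E + z)²/6 (a(z, E) = -(E + z)*(E + z)/6 = -(E + z)²/6)
(a(-6 - 1*(-5), 7) + 195*102) - 450258 = (-(7 + (-6 - 1*(-5)))²/6 + 195*102) - 450258 = (-(7 + (-6 + 5))²/6 + 19890) - 450258 = (-(7 - 1)²/6 + 19890) - 450258 = (-⅙*6² + 19890) - 450258 = (-⅙*36 + 19890) - 450258 = (-6 + 19890) - 450258 = 19884 - 450258 = -430374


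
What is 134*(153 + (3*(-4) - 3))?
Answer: 18492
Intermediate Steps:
134*(153 + (3*(-4) - 3)) = 134*(153 + (-12 - 3)) = 134*(153 - 15) = 134*138 = 18492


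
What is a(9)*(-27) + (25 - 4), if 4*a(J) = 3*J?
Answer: -645/4 ≈ -161.25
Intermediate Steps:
a(J) = 3*J/4 (a(J) = (3*J)/4 = 3*J/4)
a(9)*(-27) + (25 - 4) = ((¾)*9)*(-27) + (25 - 4) = (27/4)*(-27) + 21 = -729/4 + 21 = -645/4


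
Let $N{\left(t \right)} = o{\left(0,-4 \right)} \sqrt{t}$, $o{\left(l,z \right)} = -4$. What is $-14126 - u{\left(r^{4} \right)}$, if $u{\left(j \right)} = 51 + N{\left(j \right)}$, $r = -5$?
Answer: $-14077$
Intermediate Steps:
$N{\left(t \right)} = - 4 \sqrt{t}$
$u{\left(j \right)} = 51 - 4 \sqrt{j}$
$-14126 - u{\left(r^{4} \right)} = -14126 - \left(51 - 4 \sqrt{\left(-5\right)^{4}}\right) = -14126 - \left(51 - 4 \sqrt{625}\right) = -14126 - \left(51 - 100\right) = -14126 - -49 = -14126 + 49 = -14077$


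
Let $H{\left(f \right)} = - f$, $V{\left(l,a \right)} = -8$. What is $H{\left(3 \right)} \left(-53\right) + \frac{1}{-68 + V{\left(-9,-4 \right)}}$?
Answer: $\frac{12083}{76} \approx 158.99$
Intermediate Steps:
$H{\left(3 \right)} \left(-53\right) + \frac{1}{-68 + V{\left(-9,-4 \right)}} = \left(-1\right) 3 \left(-53\right) + \frac{1}{-68 - 8} = \left(-3\right) \left(-53\right) + \frac{1}{-76} = 159 - \frac{1}{76} = \frac{12083}{76}$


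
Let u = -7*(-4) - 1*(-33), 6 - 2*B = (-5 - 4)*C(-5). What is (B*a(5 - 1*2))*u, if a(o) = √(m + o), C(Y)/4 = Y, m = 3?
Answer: -5307*√6 ≈ -12999.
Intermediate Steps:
C(Y) = 4*Y
a(o) = √(3 + o)
B = -87 (B = 3 - (-5 - 4)*4*(-5)/2 = 3 - (-9)*(-20)/2 = 3 - ½*180 = 3 - 90 = -87)
u = 61 (u = 28 + 33 = 61)
(B*a(5 - 1*2))*u = -87*√(3 + (5 - 1*2))*61 = -87*√(3 + (5 - 2))*61 = -87*√(3 + 3)*61 = -87*√6*61 = -5307*√6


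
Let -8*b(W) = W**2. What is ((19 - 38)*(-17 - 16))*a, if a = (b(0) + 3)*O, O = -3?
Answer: -5643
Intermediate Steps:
b(W) = -W**2/8
a = -9 (a = (-1/8*0**2 + 3)*(-3) = (-1/8*0 + 3)*(-3) = (0 + 3)*(-3) = 3*(-3) = -9)
((19 - 38)*(-17 - 16))*a = ((19 - 38)*(-17 - 16))*(-9) = -19*(-33)*(-9) = 627*(-9) = -5643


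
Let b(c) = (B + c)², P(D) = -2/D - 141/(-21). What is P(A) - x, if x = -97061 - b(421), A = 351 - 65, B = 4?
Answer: 277970400/1001 ≈ 2.7769e+5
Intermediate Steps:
A = 286
P(D) = 47/7 - 2/D (P(D) = -2/D - 141*(-1/21) = -2/D + 47/7 = 47/7 - 2/D)
b(c) = (4 + c)²
x = -277686 (x = -97061 - (4 + 421)² = -97061 - 1*425² = -97061 - 1*180625 = -97061 - 180625 = -277686)
P(A) - x = (47/7 - 2/286) - 1*(-277686) = (47/7 - 2*1/286) + 277686 = (47/7 - 1/143) + 277686 = 6714/1001 + 277686 = 277970400/1001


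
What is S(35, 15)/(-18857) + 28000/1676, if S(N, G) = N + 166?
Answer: 131914781/7901083 ≈ 16.696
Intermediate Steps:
S(N, G) = 166 + N
S(35, 15)/(-18857) + 28000/1676 = (166 + 35)/(-18857) + 28000/1676 = 201*(-1/18857) + 28000*(1/1676) = -201/18857 + 7000/419 = 131914781/7901083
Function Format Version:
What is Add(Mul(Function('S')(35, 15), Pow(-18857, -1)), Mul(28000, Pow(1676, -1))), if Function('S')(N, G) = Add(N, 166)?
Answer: Rational(131914781, 7901083) ≈ 16.696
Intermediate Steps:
Function('S')(N, G) = Add(166, N)
Add(Mul(Function('S')(35, 15), Pow(-18857, -1)), Mul(28000, Pow(1676, -1))) = Add(Mul(Add(166, 35), Pow(-18857, -1)), Mul(28000, Pow(1676, -1))) = Add(Mul(201, Rational(-1, 18857)), Mul(28000, Rational(1, 1676))) = Add(Rational(-201, 18857), Rational(7000, 419)) = Rational(131914781, 7901083)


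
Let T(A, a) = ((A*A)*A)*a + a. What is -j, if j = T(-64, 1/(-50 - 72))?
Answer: -262143/122 ≈ -2148.7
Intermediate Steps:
T(A, a) = a + a*A³ (T(A, a) = (A²*A)*a + a = A³*a + a = a*A³ + a = a + a*A³)
j = 262143/122 (j = (1 + (-64)³)/(-50 - 72) = (1 - 262144)/(-122) = -1/122*(-262143) = 262143/122 ≈ 2148.7)
-j = -1*262143/122 = -262143/122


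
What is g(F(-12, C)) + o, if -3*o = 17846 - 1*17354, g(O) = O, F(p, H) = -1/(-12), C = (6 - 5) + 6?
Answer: -1967/12 ≈ -163.92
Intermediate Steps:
C = 7 (C = 1 + 6 = 7)
F(p, H) = 1/12 (F(p, H) = -1*(-1/12) = 1/12)
o = -164 (o = -(17846 - 1*17354)/3 = -(17846 - 17354)/3 = -1/3*492 = -164)
g(F(-12, C)) + o = 1/12 - 164 = -1967/12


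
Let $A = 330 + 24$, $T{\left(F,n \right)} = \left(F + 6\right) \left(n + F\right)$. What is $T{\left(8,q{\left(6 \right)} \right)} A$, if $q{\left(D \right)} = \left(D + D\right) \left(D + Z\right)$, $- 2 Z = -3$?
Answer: $485688$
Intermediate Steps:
$Z = \frac{3}{2}$ ($Z = \left(- \frac{1}{2}\right) \left(-3\right) = \frac{3}{2} \approx 1.5$)
$q{\left(D \right)} = 2 D \left(\frac{3}{2} + D\right)$ ($q{\left(D \right)} = \left(D + D\right) \left(D + \frac{3}{2}\right) = 2 D \left(\frac{3}{2} + D\right)$)
$T{\left(F,n \right)} = \left(6 + F\right) \left(F + n\right)$
$A = 354$
$T{\left(8,q{\left(6 \right)} \right)} A = \left(8^{2} + 6 \cdot 8 + 6 \cdot 6 \left(3 + 2 \cdot 6\right) + 8 \cdot 6 \left(3 + 2 \cdot 6\right)\right) 354 = \left(64 + 48 + 6 \cdot 6 \left(3 + 12\right) + 8 \cdot 6 \left(3 + 12\right)\right) 354 = \left(64 + 48 + 6 \cdot 6 \cdot 15 + 8 \cdot 6 \cdot 15\right) 354 = \left(64 + 48 + 6 \cdot 90 + 8 \cdot 90\right) 354 = \left(64 + 48 + 540 + 720\right) 354 = 1372 \cdot 354 = 485688$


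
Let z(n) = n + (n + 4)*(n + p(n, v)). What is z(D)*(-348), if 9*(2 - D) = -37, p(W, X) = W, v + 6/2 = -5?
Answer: -1218580/27 ≈ -45133.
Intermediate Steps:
v = -8 (v = -3 - 5 = -8)
D = 55/9 (D = 2 - 1/9*(-37) = 2 + 37/9 = 55/9 ≈ 6.1111)
z(n) = n + 2*n*(4 + n) (z(n) = n + (n + 4)*(n + n) = n + (4 + n)*(2*n) = n + 2*n*(4 + n))
z(D)*(-348) = (55*(9 + 2*(55/9))/9)*(-348) = (55*(9 + 110/9)/9)*(-348) = ((55/9)*(191/9))*(-348) = (10505/81)*(-348) = -1218580/27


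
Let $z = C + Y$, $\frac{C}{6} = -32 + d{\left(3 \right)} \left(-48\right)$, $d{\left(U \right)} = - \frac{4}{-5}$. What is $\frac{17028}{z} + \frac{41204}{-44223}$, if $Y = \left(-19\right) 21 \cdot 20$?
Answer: $- \frac{16963607}{5734249} \approx -2.9583$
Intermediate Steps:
$d{\left(U \right)} = \frac{4}{5}$ ($d{\left(U \right)} = \left(-4\right) \left(- \frac{1}{5}\right) = \frac{4}{5}$)
$C = - \frac{2112}{5}$ ($C = 6 \left(-32 + \frac{4}{5} \left(-48\right)\right) = 6 \left(-32 - \frac{192}{5}\right) = 6 \left(- \frac{352}{5}\right) = - \frac{2112}{5} \approx -422.4$)
$Y = -7980$ ($Y = \left(-399\right) 20 = -7980$)
$z = - \frac{42012}{5}$ ($z = - \frac{2112}{5} - 7980 = - \frac{42012}{5} \approx -8402.4$)
$\frac{17028}{z} + \frac{41204}{-44223} = \frac{17028}{- \frac{42012}{5}} + \frac{41204}{-44223} = 17028 \left(- \frac{5}{42012}\right) + 41204 \left(- \frac{1}{44223}\right) = - \frac{2365}{1167} - \frac{41204}{44223} = - \frac{16963607}{5734249}$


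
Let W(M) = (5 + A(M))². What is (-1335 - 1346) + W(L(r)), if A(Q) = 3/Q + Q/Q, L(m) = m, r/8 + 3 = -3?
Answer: -677311/256 ≈ -2645.7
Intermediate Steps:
r = -48 (r = -24 + 8*(-3) = -24 - 24 = -48)
A(Q) = 1 + 3/Q (A(Q) = 3/Q + 1 = 1 + 3/Q)
W(M) = (5 + (3 + M)/M)²
(-1335 - 1346) + W(L(r)) = (-1335 - 1346) + 9*(1 + 2*(-48))²/(-48)² = -2681 + 9*(1/2304)*(1 - 96)² = -2681 + 9*(1/2304)*(-95)² = -2681 + 9*(1/2304)*9025 = -2681 + 9025/256 = -677311/256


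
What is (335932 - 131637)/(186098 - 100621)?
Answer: 29185/12211 ≈ 2.3901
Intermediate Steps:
(335932 - 131637)/(186098 - 100621) = 204295/85477 = 204295*(1/85477) = 29185/12211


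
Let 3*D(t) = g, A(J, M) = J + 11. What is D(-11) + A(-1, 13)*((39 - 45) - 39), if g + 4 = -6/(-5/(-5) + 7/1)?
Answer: -5419/12 ≈ -451.58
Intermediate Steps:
g = -19/4 (g = -4 - 6/(-5/(-5) + 7/1) = -4 - 6/(-5*(-1/5) + 7*1) = -4 - 6/(1 + 7) = -4 - 6/8 = -4 - 6*1/8 = -4 - 3/4 = -19/4 ≈ -4.7500)
A(J, M) = 11 + J
D(t) = -19/12 (D(t) = (1/3)*(-19/4) = -19/12)
D(-11) + A(-1, 13)*((39 - 45) - 39) = -19/12 + (11 - 1)*((39 - 45) - 39) = -19/12 + 10*(-6 - 39) = -19/12 + 10*(-45) = -19/12 - 450 = -5419/12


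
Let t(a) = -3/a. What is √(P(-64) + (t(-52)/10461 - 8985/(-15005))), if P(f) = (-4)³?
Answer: I*√4693318407321503817/272076662 ≈ 7.9625*I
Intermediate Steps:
P(f) = -64
√(P(-64) + (t(-52)/10461 - 8985/(-15005))) = √(-64 + (-3/(-52)/10461 - 8985/(-15005))) = √(-64 + (-3*(-1/52)*(1/10461) - 8985*(-1/15005))) = √(-64 + ((3/52)*(1/10461) + 1797/3001)) = √(-64 + (1/181324 + 1797/3001)) = √(-64 + 325842229/544153324) = √(-34499970507/544153324) = I*√4693318407321503817/272076662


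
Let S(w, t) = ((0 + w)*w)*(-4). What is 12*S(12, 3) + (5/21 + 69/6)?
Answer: -289811/42 ≈ -6900.3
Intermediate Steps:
S(w, t) = -4*w² (S(w, t) = (w*w)*(-4) = w²*(-4) = -4*w²)
12*S(12, 3) + (5/21 + 69/6) = 12*(-4*12²) + (5/21 + 69/6) = 12*(-4*144) + (5*(1/21) + 69*(⅙)) = 12*(-576) + (5/21 + 23/2) = -6912 + 493/42 = -289811/42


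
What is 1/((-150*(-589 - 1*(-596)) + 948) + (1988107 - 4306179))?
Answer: -1/2318174 ≈ -4.3137e-7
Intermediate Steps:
1/((-150*(-589 - 1*(-596)) + 948) + (1988107 - 4306179)) = 1/((-150*(-589 + 596) + 948) - 2318072) = 1/((-150*7 + 948) - 2318072) = 1/((-1050 + 948) - 2318072) = 1/(-102 - 2318072) = 1/(-2318174) = -1/2318174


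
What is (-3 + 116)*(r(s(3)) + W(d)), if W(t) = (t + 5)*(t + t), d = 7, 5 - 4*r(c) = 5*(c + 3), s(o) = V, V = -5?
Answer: 77631/4 ≈ 19408.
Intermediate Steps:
s(o) = -5
r(c) = -5/2 - 5*c/4 (r(c) = 5/4 - 5*(c + 3)/4 = 5/4 - 5*(3 + c)/4 = 5/4 - (15 + 5*c)/4 = 5/4 + (-15/4 - 5*c/4) = -5/2 - 5*c/4)
W(t) = 2*t*(5 + t) (W(t) = (5 + t)*(2*t) = 2*t*(5 + t))
(-3 + 116)*(r(s(3)) + W(d)) = (-3 + 116)*((-5/2 - 5/4*(-5)) + 2*7*(5 + 7)) = 113*((-5/2 + 25/4) + 2*7*12) = 113*(15/4 + 168) = 113*(687/4) = 77631/4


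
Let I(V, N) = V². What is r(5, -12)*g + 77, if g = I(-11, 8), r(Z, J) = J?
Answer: -1375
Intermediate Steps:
g = 121 (g = (-11)² = 121)
r(5, -12)*g + 77 = -12*121 + 77 = -1452 + 77 = -1375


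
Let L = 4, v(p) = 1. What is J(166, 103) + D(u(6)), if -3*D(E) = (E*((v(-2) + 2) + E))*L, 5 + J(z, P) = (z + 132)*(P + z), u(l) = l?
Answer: 80085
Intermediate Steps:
J(z, P) = -5 + (132 + z)*(P + z) (J(z, P) = -5 + (z + 132)*(P + z) = -5 + (132 + z)*(P + z))
D(E) = -4*E*(3 + E)/3 (D(E) = -E*((1 + 2) + E)*4/3 = -E*(3 + E)*4/3 = -4*E*(3 + E)/3)
J(166, 103) + D(u(6)) = (-5 + 166² + 132*103 + 132*166 + 103*166) - 4/3*6*(3 + 6) = (-5 + 27556 + 13596 + 21912 + 17098) - 4/3*6*9 = 80157 - 72 = 80085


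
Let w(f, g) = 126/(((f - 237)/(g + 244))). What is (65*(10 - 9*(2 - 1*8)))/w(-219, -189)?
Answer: -63232/231 ≈ -273.73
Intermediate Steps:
w(f, g) = 126*(244 + g)/(-237 + f) (w(f, g) = 126/(((-237 + f)/(244 + g))) = 126*((244 + g)/(-237 + f)) = 126*(244 + g)/(-237 + f))
(65*(10 - 9*(2 - 1*8)))/w(-219, -189) = (65*(10 - 9*(2 - 1*8)))/((126*(244 - 189)/(-237 - 219))) = (65*(10 - 9*(2 - 8)))/((126*55/(-456))) = (65*(10 - 9*(-6)))/((126*(-1/456)*55)) = (65*(10 + 54))/(-1155/76) = (65*64)*(-76/1155) = 4160*(-76/1155) = -63232/231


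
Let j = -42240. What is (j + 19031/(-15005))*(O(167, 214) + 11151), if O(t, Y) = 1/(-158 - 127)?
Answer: -2014334024345854/4276425 ≈ -4.7103e+8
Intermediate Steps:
O(t, Y) = -1/285 (O(t, Y) = 1/(-285) = -1/285)
(j + 19031/(-15005))*(O(167, 214) + 11151) = (-42240 + 19031/(-15005))*(-1/285 + 11151) = (-42240 + 19031*(-1/15005))*(3178034/285) = (-42240 - 19031/15005)*(3178034/285) = -633830231/15005*3178034/285 = -2014334024345854/4276425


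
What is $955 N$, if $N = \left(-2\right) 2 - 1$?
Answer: $-4775$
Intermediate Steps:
$N = -5$ ($N = -4 - 1 = -5$)
$955 N = 955 \left(-5\right) = -4775$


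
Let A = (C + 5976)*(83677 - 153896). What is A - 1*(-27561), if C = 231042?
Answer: -16643139381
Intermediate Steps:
A = -16643166942 (A = (231042 + 5976)*(83677 - 153896) = 237018*(-70219) = -16643166942)
A - 1*(-27561) = -16643166942 - 1*(-27561) = -16643166942 + 27561 = -16643139381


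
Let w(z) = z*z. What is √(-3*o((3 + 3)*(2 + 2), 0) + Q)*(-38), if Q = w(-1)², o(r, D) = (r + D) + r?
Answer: -38*I*√143 ≈ -454.41*I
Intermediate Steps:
w(z) = z²
o(r, D) = D + 2*r (o(r, D) = (D + r) + r = D + 2*r)
Q = 1 (Q = ((-1)²)² = 1² = 1)
√(-3*o((3 + 3)*(2 + 2), 0) + Q)*(-38) = √(-3*(0 + 2*((3 + 3)*(2 + 2))) + 1)*(-38) = √(-3*(0 + 2*(6*4)) + 1)*(-38) = √(-3*(0 + 2*24) + 1)*(-38) = √(-3*(0 + 48) + 1)*(-38) = √(-3*48 + 1)*(-38) = √(-144 + 1)*(-38) = √(-143)*(-38) = (I*√143)*(-38) = -38*I*√143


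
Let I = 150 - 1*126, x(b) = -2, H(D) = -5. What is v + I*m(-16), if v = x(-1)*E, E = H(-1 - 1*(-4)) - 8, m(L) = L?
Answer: -358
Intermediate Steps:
I = 24 (I = 150 - 126 = 24)
E = -13 (E = -5 - 8 = -13)
v = 26 (v = -2*(-13) = 26)
v + I*m(-16) = 26 + 24*(-16) = 26 - 384 = -358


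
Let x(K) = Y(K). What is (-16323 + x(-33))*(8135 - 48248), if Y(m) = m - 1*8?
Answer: 656409132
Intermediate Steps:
Y(m) = -8 + m (Y(m) = m - 8 = -8 + m)
x(K) = -8 + K
(-16323 + x(-33))*(8135 - 48248) = (-16323 + (-8 - 33))*(8135 - 48248) = (-16323 - 41)*(-40113) = -16364*(-40113) = 656409132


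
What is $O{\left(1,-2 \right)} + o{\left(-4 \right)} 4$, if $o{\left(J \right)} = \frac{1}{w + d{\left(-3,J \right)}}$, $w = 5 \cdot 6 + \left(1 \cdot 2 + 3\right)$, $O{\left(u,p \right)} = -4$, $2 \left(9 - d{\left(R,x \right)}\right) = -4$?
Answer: $- \frac{90}{23} \approx -3.913$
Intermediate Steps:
$d{\left(R,x \right)} = 11$ ($d{\left(R,x \right)} = 9 - -2 = 9 + 2 = 11$)
$w = 35$ ($w = 30 + \left(2 + 3\right) = 30 + 5 = 35$)
$o{\left(J \right)} = \frac{1}{46}$ ($o{\left(J \right)} = \frac{1}{35 + 11} = \frac{1}{46}$)
$O{\left(1,-2 \right)} + o{\left(-4 \right)} 4 = -4 + \frac{1}{46} \cdot 4 = -4 + \frac{2}{23} = - \frac{90}{23}$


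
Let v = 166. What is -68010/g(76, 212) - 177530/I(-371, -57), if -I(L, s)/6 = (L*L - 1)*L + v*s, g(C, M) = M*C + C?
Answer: -434251881370/103348040697 ≈ -4.2018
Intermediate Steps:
g(C, M) = C + C*M (g(C, M) = C*M + C = C + C*M)
I(L, s) = -996*s - 6*L*(-1 + L²) (I(L, s) = -6*((L*L - 1)*L + 166*s) = -6*((L² - 1)*L + 166*s) = -6*((-1 + L²)*L + 166*s) = -6*(L*(-1 + L²) + 166*s) = -6*(166*s + L*(-1 + L²)) = -996*s - 6*L*(-1 + L²))
-68010/g(76, 212) - 177530/I(-371, -57) = -68010*1/(76*(1 + 212)) - 177530/(-996*(-57) - 6*(-371)³ + 6*(-371)) = -68010/(76*213) - 177530/(56772 - 6*(-51064811) - 2226) = -68010/16188 - 177530/(56772 + 306388866 - 2226) = -68010*1/16188 - 177530/306443412 = -11335/2698 - 177530*1/306443412 = -11335/2698 - 88765/153221706 = -434251881370/103348040697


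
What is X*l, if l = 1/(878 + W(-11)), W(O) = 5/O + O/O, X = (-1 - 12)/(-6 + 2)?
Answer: 143/38656 ≈ 0.0036993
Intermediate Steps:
X = 13/4 (X = -13/(-4) = -13*(-¼) = 13/4 ≈ 3.2500)
W(O) = 1 + 5/O (W(O) = 5/O + 1 = 1 + 5/O)
l = 11/9664 (l = 1/(878 + (5 - 11)/(-11)) = 1/(878 - 1/11*(-6)) = 1/(878 + 6/11) = 1/(9664/11) = 11/9664 ≈ 0.0011382)
X*l = (13/4)*(11/9664) = 143/38656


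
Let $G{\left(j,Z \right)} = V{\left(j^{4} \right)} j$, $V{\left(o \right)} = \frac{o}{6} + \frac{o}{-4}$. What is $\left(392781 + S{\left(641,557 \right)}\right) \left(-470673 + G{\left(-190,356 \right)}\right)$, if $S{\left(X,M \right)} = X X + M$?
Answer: $16594003656505613$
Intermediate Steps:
$S{\left(X,M \right)} = M + X^{2}$ ($S{\left(X,M \right)} = X^{2} + M = M + X^{2}$)
$V{\left(o \right)} = - \frac{o}{12}$ ($V{\left(o \right)} = o \frac{1}{6} + o \left(- \frac{1}{4}\right) = \frac{o}{6} - \frac{o}{4} = - \frac{o}{12}$)
$G{\left(j,Z \right)} = - \frac{j^{5}}{12}$ ($G{\left(j,Z \right)} = - \frac{j^{4}}{12} j = - \frac{j^{5}}{12}$)
$\left(392781 + S{\left(641,557 \right)}\right) \left(-470673 + G{\left(-190,356 \right)}\right) = \left(392781 + \left(557 + 641^{2}\right)\right) \left(-470673 - \frac{\left(-190\right)^{5}}{12}\right) = \left(392781 + \left(557 + 410881\right)\right) \left(-470673 - - \frac{61902475000}{3}\right) = \left(392781 + 411438\right) \left(-470673 + \frac{61902475000}{3}\right) = 804219 \cdot \frac{61901062981}{3} = 16594003656505613$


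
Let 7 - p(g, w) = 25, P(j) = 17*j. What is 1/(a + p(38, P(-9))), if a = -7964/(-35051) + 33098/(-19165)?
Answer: -671752415/13099031408 ≈ -0.051283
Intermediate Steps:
p(g, w) = -18 (p(g, w) = 7 - 1*25 = 7 - 25 = -18)
a = -1007487938/671752415 (a = -7964*(-1/35051) + 33098*(-1/19165) = 7964/35051 - 33098/19165 = -1007487938/671752415 ≈ -1.4998)
1/(a + p(38, P(-9))) = 1/(-1007487938/671752415 - 18) = 1/(-13099031408/671752415) = -671752415/13099031408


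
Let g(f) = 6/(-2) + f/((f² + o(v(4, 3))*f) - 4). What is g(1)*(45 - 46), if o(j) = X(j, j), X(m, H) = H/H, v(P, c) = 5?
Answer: 7/2 ≈ 3.5000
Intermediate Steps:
X(m, H) = 1
o(j) = 1
g(f) = -3 + f/(-4 + f + f²) (g(f) = 6/(-2) + f/((f² + 1*f) - 4) = 6*(-½) + f/((f² + f) - 4) = -3 + f/((f + f²) - 4) = -3 + f/(-4 + f + f²))
g(1)*(45 - 46) = ((12 - 3*1² - 2*1)/(-4 + 1 + 1²))*(45 - 46) = ((12 - 3*1 - 2)/(-4 + 1 + 1))*(-1) = ((12 - 3 - 2)/(-2))*(-1) = -½*7*(-1) = -7/2*(-1) = 7/2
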